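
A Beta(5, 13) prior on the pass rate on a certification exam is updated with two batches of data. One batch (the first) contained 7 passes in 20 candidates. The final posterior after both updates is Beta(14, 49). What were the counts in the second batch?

2 passes and 23 failures

Because Beta–binomial updating is additive in the counts, the combined data contributed (α_post−α_prior, β_post−β_prior) successes and failures.
Total across both batches: 14−5=9 passes, 49−13=36 failures.
Subtract the first batch: 9−7=2 passes and 36−13=23 failures.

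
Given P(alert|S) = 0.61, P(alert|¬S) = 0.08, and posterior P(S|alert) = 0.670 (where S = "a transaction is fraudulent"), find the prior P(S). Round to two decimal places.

In odds form, posterior odds = prior odds × likelihood ratio, so prior odds = posterior odds ÷ LR.
Posterior odds = 0.670/(1−0.670) = 2.0303. LR = 0.61/0.08 = 7.6250.
Prior odds = 2.0303/7.6250 = 0.2663, so P(S) = 0.2663/(1+0.2663) ≈ 0.21.

P(S) = 0.21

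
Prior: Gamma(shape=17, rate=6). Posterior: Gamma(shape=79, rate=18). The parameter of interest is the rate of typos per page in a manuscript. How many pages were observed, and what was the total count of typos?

n = 12 pages with total 62 typos

A Gamma(α, β) prior (rate parametrization) on a Poisson rate with n observations summing to S gives posterior Gamma(α+S, β+n).
Matching: Σxᵢ = 79 − 17 = 62 and n = 18 − 6 = 12.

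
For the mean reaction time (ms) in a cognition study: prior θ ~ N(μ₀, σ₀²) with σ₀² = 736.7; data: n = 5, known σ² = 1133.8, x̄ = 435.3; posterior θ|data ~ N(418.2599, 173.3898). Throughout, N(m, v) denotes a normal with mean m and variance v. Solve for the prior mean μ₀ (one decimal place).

μ₀ = 362.9

The posterior mean is a precision-weighted average: μ_n = (τ₀μ₀ + τ_data·x̄)/(τ₀+τ_data), with τ₀=1/σ₀² and τ_data=n/σ².
Here τ₀ = 1/736.7 = 0.001357 and τ_data = 5/1133.8 = 0.004410, so τ_n = 0.005767.
Rearranging for μ₀: μ₀ = (μ_n·τ_n − τ_data·x̄)/τ₀ = (418.2599·0.005767 − 0.004410·435.3) / 0.001357 = 0.492432/0.001357 ≈ 362.9.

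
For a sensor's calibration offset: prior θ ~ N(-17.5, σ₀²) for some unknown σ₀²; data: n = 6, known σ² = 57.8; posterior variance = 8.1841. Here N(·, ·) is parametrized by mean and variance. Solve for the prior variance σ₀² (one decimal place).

σ₀² = 54.4

Posterior precision equals prior precision plus data precision: 1/σ_n² = 1/σ₀² + n/σ².
So 1/σ₀² = 1/8.1841 − 6/57.8 = 0.122188 − 0.103806 = 0.018382.
Hence σ₀² = 1/0.018382 ≈ 54.4.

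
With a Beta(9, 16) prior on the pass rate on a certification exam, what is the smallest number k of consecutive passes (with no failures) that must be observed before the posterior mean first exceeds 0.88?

After k passes and 0 failures the posterior is Beta(9+k, 16), with mean (9+k)/(9+16+k).
Set (9+k)/(25+k) > 0.88 and solve: k > (0.88·25 − 9)/(1 − 0.88) = 108.333.
The smallest integer exceeding 108.333 is 109.

k = 109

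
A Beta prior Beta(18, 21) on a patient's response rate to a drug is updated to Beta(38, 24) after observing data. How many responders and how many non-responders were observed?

20 responders and 3 non-responders

A Beta(α, β) prior with s successes and f failures in binomial data gives a Beta(α+s, β+f) posterior.
Match parameters: s=38−18=20, f=24−21=3.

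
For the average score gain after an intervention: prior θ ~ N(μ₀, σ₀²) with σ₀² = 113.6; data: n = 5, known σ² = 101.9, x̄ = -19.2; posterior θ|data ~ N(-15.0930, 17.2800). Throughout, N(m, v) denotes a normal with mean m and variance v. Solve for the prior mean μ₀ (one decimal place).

With known observation variance, the Normal–Normal posterior has precision τ_n = τ₀ + n/σ² and mean μ_n = (τ₀μ₀ + (n/σ²)x̄)/τ_n.
Here τ₀ = 1/113.6 = 0.008803 and τ_data = 5/101.9 = 0.049068, so τ_n = 0.057871.
Rearranging for μ₀: μ₀ = (μ_n·τ_n − τ_data·x̄)/τ₀ = (-15.0930·0.057871 − 0.049068·-19.2) / 0.008803 = 0.068659/0.008803 ≈ 7.8.

μ₀ = 7.8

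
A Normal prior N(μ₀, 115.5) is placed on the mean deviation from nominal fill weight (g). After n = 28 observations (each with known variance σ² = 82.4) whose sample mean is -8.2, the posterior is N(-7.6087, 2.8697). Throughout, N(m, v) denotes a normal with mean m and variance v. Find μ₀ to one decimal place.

With known observation variance, the Normal–Normal posterior has precision τ_n = τ₀ + n/σ² and mean μ_n = (τ₀μ₀ + (n/σ²)x̄)/τ_n.
Here τ₀ = 1/115.5 = 0.008658 and τ_data = 28/82.4 = 0.339806, so τ_n = 0.348464.
Rearranging for μ₀: μ₀ = (μ_n·τ_n − τ_data·x̄)/τ₀ = (-7.6087·0.348464 − 0.339806·-8.2) / 0.008658 = 0.135051/0.008658 ≈ 15.6.

μ₀ = 15.6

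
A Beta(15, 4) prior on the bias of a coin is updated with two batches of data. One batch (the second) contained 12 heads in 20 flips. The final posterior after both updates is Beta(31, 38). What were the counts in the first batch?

Because Beta–binomial updating is additive in the counts, the combined data contributed (α_post−α_prior, β_post−β_prior) successes and failures.
Total across both batches: 31−15=16 heads, 38−4=34 tails.
Subtract the second batch: 16−12=4 heads and 34−8=26 tails.

4 heads and 26 tails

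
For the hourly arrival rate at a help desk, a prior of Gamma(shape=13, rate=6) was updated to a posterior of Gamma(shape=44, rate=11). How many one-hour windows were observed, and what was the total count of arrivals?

Gamma–Poisson conjugacy: posterior shape = α + Σxᵢ, posterior rate = β + n.
Matching: Σxᵢ = 44 − 13 = 31 and n = 11 − 6 = 5.

n = 5 one-hour windows with total 31 arrivals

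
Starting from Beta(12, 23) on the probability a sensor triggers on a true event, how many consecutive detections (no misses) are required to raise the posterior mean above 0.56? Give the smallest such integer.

After k detections and 0 misses the posterior is Beta(12+k, 23), with mean (12+k)/(12+23+k).
Set (12+k)/(35+k) > 0.56 and solve: k > (0.56·35 − 12)/(1 − 0.56) = 17.273.
The smallest integer exceeding 17.273 is 18, and checking k=18: (30)/(53) = 0.5660 > 0.56.

k = 18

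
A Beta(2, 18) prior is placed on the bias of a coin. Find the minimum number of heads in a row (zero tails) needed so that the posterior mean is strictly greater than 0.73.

k = 47

After k heads and 0 tails the posterior is Beta(2+k, 18), with mean (2+k)/(2+18+k).
Set (2+k)/(20+k) > 0.73 and solve: k > (0.73·20 − 2)/(1 − 0.73) = 46.667.
The smallest integer exceeding 46.667 is 47, and checking k=47: (49)/(67) = 0.7313 > 0.73.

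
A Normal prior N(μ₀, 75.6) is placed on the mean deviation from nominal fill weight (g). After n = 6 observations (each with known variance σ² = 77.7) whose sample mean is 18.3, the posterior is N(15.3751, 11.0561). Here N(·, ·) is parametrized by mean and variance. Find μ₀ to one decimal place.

μ₀ = -1.7

With known observation variance, the Normal–Normal posterior has precision τ_n = τ₀ + n/σ² and mean μ_n = (τ₀μ₀ + (n/σ²)x̄)/τ_n.
Here τ₀ = 1/75.6 = 0.013228 and τ_data = 6/77.7 = 0.077220, so τ_n = 0.090448.
Rearranging for μ₀: μ₀ = (μ_n·τ_n − τ_data·x̄)/τ₀ = (15.3751·0.090448 − 0.077220·18.3) / 0.013228 = -0.022479/0.013228 ≈ -1.7.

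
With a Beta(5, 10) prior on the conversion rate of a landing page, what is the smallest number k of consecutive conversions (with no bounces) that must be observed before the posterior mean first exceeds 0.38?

k = 2

After k conversions and 0 bounces the posterior is Beta(5+k, 10), with mean (5+k)/(5+10+k).
Set (5+k)/(15+k) > 0.38 and solve: k > (0.38·15 − 5)/(1 − 0.38) = 1.129.
The smallest integer exceeding 1.129 is 2.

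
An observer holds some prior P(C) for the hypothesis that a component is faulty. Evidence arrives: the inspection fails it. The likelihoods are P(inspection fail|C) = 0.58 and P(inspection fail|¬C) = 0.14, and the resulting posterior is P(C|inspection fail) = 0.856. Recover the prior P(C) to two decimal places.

In odds form, posterior odds = prior odds × likelihood ratio, so prior odds = posterior odds ÷ LR.
Posterior odds = 0.856/(1−0.856) = 5.9444. LR = 0.58/0.14 = 4.1429.
Prior odds = 5.9444/4.1429 = 1.4348, so P(C) = 1.4348/(1+1.4348) ≈ 0.59.

P(C) = 0.59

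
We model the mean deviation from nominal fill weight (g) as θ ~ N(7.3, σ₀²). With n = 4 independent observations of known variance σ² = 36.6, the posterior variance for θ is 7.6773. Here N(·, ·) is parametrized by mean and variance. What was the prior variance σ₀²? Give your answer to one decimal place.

For the Normal–Normal model with known σ², precisions add: τ_n = τ₀ + n/σ².
So 1/σ₀² = 1/7.6773 − 4/36.6 = 0.130254 − 0.109290 = 0.020964.
Hence σ₀² = 1/0.020964 ≈ 47.7.

σ₀² = 47.7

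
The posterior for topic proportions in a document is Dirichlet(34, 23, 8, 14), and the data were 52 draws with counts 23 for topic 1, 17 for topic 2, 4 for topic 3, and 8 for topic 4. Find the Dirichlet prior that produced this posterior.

Dirichlet(11, 6, 4, 6)

For a Dirichlet(α) prior with multinomial counts c, the posterior is Dirichlet(α + c) componentwise.
Subtract each count from the matching posterior parameter: 34−23=11, 23−17=6, 8−4=4, 14−8=6.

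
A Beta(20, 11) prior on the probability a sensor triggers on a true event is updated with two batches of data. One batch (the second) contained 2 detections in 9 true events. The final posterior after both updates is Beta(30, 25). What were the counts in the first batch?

8 detections and 7 misses

Sequential conjugate updates are equivalent to a single update on the pooled data, so total successes = posterior α − prior α and total failures = posterior β − prior β.
Total across both batches: 30−20=10 detections, 25−11=14 misses.
Subtract the second batch: 10−2=8 detections and 14−7=7 misses.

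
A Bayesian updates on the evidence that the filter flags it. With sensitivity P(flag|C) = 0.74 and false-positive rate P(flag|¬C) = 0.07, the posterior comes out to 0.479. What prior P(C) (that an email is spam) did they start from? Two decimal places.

P(C) = 0.08

In odds form, posterior odds = prior odds × likelihood ratio, so prior odds = posterior odds ÷ LR.
Posterior odds = 0.479/(1−0.479) = 0.9194. LR = 0.74/0.07 = 10.5714.
Prior odds = 0.9194/10.5714 = 0.0870, so P(C) = 0.0870/(1+0.0870) ≈ 0.08.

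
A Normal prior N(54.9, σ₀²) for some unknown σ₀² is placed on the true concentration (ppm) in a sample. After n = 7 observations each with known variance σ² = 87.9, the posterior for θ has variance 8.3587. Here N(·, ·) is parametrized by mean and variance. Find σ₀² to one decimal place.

σ₀² = 25.0

Posterior precision equals prior precision plus data precision: 1/σ_n² = 1/σ₀² + n/σ².
So 1/σ₀² = 1/8.3587 − 7/87.9 = 0.119636 − 0.079636 = 0.040000.
Hence σ₀² = 1/0.040000 ≈ 25.0.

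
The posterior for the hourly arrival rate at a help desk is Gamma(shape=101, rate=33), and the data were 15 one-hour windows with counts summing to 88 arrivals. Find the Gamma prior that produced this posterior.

Gamma(shape=13, rate=18)

Gamma–Poisson conjugacy: posterior shape = α + Σxᵢ, posterior rate = β + n.
So α = 101 − 88 = 13 and β = 33 − 15 = 18.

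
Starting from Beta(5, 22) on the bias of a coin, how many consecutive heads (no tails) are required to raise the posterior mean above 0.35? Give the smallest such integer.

k = 7

After k heads and 0 tails the posterior is Beta(5+k, 22), with mean (5+k)/(5+22+k).
Set (5+k)/(27+k) > 0.35 and solve: k > (0.35·27 − 5)/(1 − 0.35) = 6.846.
The smallest integer exceeding 6.846 is 7, and checking k=7: (12)/(34) = 0.3529 > 0.35.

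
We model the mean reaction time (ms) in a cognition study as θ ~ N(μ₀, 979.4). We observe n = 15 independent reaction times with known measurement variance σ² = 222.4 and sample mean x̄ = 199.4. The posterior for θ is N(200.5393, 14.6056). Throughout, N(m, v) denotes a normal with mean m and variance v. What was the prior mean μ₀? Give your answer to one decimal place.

μ₀ = 275.8

With known observation variance, the Normal–Normal posterior has precision τ_n = τ₀ + n/σ² and mean μ_n = (τ₀μ₀ + (n/σ²)x̄)/τ_n.
Here τ₀ = 1/979.4 = 0.001021 and τ_data = 15/222.4 = 0.067446, so τ_n = 0.068467.
Rearranging for μ₀: μ₀ = (μ_n·τ_n − τ_data·x̄)/τ₀ = (200.5393·0.068467 − 0.067446·199.4) / 0.001021 = 0.281592/0.001021 ≈ 275.8.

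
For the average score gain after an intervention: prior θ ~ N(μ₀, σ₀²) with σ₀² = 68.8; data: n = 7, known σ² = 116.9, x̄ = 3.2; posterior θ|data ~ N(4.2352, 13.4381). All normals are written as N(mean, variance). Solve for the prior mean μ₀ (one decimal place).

μ₀ = 8.5

The posterior mean is a precision-weighted average: μ_n = (τ₀μ₀ + τ_data·x̄)/(τ₀+τ_data), with τ₀=1/σ₀² and τ_data=n/σ².
Here τ₀ = 1/68.8 = 0.014535 and τ_data = 7/116.9 = 0.059880, so τ_n = 0.074415.
Rearranging for μ₀: μ₀ = (μ_n·τ_n − τ_data·x̄)/τ₀ = (4.2352·0.074415 − 0.059880·3.2) / 0.014535 = 0.123546/0.014535 ≈ 8.5.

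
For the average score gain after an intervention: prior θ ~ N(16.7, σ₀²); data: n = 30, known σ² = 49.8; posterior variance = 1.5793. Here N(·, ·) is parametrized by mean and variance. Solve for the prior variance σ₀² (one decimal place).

Posterior precision equals prior precision plus data precision: 1/σ_n² = 1/σ₀² + n/σ².
So 1/σ₀² = 1/1.5793 − 30/49.8 = 0.633192 − 0.602410 = 0.030782.
Hence σ₀² = 1/0.030782 ≈ 32.5.

σ₀² = 32.5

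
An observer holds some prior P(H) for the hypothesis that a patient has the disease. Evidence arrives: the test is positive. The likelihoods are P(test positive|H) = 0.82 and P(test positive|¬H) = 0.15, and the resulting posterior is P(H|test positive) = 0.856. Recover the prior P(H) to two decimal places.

P(H) = 0.52

Bayes' rule in odds form gives O(H|E) = O(H)·[P(E|H)/P(E|¬H)], hence O(H) = O(H|E)/LR.
Posterior odds = 0.856/(1−0.856) = 5.9444. LR = 0.82/0.15 = 5.4667.
Prior odds = 5.9444/5.4667 = 1.0874, so P(H) = 1.0874/(1+1.0874) ≈ 0.52.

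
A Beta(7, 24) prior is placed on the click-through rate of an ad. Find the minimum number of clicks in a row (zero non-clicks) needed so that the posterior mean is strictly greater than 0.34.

k = 6

After k clicks and 0 non-clicks the posterior is Beta(7+k, 24), with mean (7+k)/(7+24+k).
Set (7+k)/(31+k) > 0.34 and solve: k > (0.34·31 − 7)/(1 − 0.34) = 5.364.
The smallest integer exceeding 5.364 is 6.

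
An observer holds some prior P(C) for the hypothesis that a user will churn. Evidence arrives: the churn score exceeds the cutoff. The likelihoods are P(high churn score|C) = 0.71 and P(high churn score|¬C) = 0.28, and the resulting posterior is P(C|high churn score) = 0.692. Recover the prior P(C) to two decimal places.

P(C) = 0.47

In odds form, posterior odds = prior odds × likelihood ratio, so prior odds = posterior odds ÷ LR.
Posterior odds = 0.692/(1−0.692) = 2.2468. LR = 0.71/0.28 = 2.5357.
Prior odds = 2.2468/2.5357 = 0.8861, so P(C) = 0.8861/(1+0.8861) ≈ 0.47.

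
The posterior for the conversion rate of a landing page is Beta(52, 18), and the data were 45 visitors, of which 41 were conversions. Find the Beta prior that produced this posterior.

Beta(11, 14)

Beta is conjugate to the binomial likelihood: posterior = Beta(α+s, β+f).
Subtract the data counts: 52−41=11, 18−4=14.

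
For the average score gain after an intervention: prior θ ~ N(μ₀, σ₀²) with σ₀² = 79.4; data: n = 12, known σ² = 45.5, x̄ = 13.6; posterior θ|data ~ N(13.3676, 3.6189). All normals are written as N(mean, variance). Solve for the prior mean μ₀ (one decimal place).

μ₀ = 8.5

The posterior mean is a precision-weighted average: μ_n = (τ₀μ₀ + τ_data·x̄)/(τ₀+τ_data), with τ₀=1/σ₀² and τ_data=n/σ².
Here τ₀ = 1/79.4 = 0.012594 and τ_data = 12/45.5 = 0.263736, so τ_n = 0.276330.
Rearranging for μ₀: μ₀ = (μ_n·τ_n − τ_data·x̄)/τ₀ = (13.3676·0.276330 − 0.263736·13.6) / 0.012594 = 0.107059/0.012594 ≈ 8.5.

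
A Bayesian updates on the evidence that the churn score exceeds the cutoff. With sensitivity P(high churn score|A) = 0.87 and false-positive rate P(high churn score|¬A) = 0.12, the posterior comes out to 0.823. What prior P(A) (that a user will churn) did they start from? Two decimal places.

Bayes' rule in odds form gives O(A|E) = O(A)·[P(E|A)/P(E|¬A)], hence O(A) = O(A|E)/LR.
Posterior odds = 0.823/(1−0.823) = 4.6497. LR = 0.87/0.12 = 7.2500.
Prior odds = 4.6497/7.2500 = 0.6413, so P(A) = 0.6413/(1+0.6413) ≈ 0.39.

P(A) = 0.39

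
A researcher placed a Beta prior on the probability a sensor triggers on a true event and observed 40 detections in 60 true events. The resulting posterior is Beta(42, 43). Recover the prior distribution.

Beta(2, 23)

A Beta(α, β) prior with s successes and f failures in binomial data gives a Beta(α+s, β+f) posterior.
Subtract the data counts: 42−40=2, 43−20=23.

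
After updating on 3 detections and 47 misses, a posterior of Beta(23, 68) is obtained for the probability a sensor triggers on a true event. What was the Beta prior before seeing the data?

Beta(20, 21)

Under Beta–binomial conjugacy the posterior parameters are (α+s, β+f).
So α = 23 − 3 = 20 and β = 68 − 47 = 21.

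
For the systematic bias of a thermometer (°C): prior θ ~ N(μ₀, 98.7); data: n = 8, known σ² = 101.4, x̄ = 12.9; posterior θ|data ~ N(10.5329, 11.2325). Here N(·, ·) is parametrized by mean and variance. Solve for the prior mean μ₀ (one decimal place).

μ₀ = -7.9

With known observation variance, the Normal–Normal posterior has precision τ_n = τ₀ + n/σ² and mean μ_n = (τ₀μ₀ + (n/σ²)x̄)/τ_n.
Here τ₀ = 1/98.7 = 0.010132 and τ_data = 8/101.4 = 0.078895, so τ_n = 0.089027.
Rearranging for μ₀: μ₀ = (μ_n·τ_n − τ_data·x̄)/τ₀ = (10.5329·0.089027 − 0.078895·12.9) / 0.010132 = -0.080033/0.010132 ≈ -7.9.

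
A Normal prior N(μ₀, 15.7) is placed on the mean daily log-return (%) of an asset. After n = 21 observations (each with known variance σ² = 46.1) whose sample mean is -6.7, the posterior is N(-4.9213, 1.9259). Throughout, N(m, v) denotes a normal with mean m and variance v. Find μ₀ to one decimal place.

With known observation variance, the Normal–Normal posterior has precision τ_n = τ₀ + n/σ² and mean μ_n = (τ₀μ₀ + (n/σ²)x̄)/τ_n.
Here τ₀ = 1/15.7 = 0.063694 and τ_data = 21/46.1 = 0.455531, so τ_n = 0.519225.
Rearranging for μ₀: μ₀ = (μ_n·τ_n − τ_data·x̄)/τ₀ = (-4.9213·0.519225 − 0.455531·-6.7) / 0.063694 = 0.496796/0.063694 ≈ 7.8.

μ₀ = 7.8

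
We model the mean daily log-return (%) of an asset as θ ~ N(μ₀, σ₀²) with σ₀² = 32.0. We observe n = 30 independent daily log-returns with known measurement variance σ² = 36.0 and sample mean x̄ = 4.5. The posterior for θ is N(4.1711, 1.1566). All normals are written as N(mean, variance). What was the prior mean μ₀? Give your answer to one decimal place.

The posterior mean is a precision-weighted average: μ_n = (τ₀μ₀ + τ_data·x̄)/(τ₀+τ_data), with τ₀=1/σ₀² and τ_data=n/σ².
Here τ₀ = 1/32.0 = 0.031250 and τ_data = 30/36.0 = 0.833333, so τ_n = 0.864583.
Rearranging for μ₀: μ₀ = (μ_n·τ_n − τ_data·x̄)/τ₀ = (4.1711·0.864583 − 0.833333·4.5) / 0.031250 = -0.143736/0.031250 ≈ -4.6.

μ₀ = -4.6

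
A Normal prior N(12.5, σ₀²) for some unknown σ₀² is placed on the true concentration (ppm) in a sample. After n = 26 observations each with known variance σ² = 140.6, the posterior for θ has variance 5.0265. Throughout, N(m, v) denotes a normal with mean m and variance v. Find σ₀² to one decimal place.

σ₀² = 71.3

For the Normal–Normal model with known σ², precisions add: τ_n = τ₀ + n/σ².
So 1/σ₀² = 1/5.0265 − 26/140.6 = 0.198946 − 0.184922 = 0.014024.
Hence σ₀² = 1/0.014024 ≈ 71.3.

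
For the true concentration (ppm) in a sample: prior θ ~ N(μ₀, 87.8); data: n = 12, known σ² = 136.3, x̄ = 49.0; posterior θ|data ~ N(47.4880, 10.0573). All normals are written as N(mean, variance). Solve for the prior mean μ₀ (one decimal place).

With known observation variance, the Normal–Normal posterior has precision τ_n = τ₀ + n/σ² and mean μ_n = (τ₀μ₀ + (n/σ²)x̄)/τ_n.
Here τ₀ = 1/87.8 = 0.011390 and τ_data = 12/136.3 = 0.088041, so τ_n = 0.099431.
Rearranging for μ₀: μ₀ = (μ_n·τ_n − τ_data·x̄)/τ₀ = (47.4880·0.099431 − 0.088041·49.0) / 0.011390 = 0.407770/0.011390 ≈ 35.8.

μ₀ = 35.8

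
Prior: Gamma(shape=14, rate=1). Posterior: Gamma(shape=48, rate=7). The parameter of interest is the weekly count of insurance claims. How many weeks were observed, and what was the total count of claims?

Gamma–Poisson conjugacy: posterior shape = α + Σxᵢ, posterior rate = β + n.
Matching: Σxᵢ = 48 − 14 = 34 and n = 7 − 1 = 6.

n = 6 weeks with total 34 claims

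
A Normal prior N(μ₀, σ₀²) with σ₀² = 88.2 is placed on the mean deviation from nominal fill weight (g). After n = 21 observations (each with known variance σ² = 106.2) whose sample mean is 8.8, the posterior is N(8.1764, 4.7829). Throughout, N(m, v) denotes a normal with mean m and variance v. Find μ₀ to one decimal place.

μ₀ = -2.7

The posterior mean is a precision-weighted average: μ_n = (τ₀μ₀ + τ_data·x̄)/(τ₀+τ_data), with τ₀=1/σ₀² and τ_data=n/σ².
Here τ₀ = 1/88.2 = 0.011338 and τ_data = 21/106.2 = 0.197740, so τ_n = 0.209078.
Rearranging for μ₀: μ₀ = (μ_n·τ_n − τ_data·x̄)/τ₀ = (8.1764·0.209078 − 0.197740·8.8) / 0.011338 = -0.030607/0.011338 ≈ -2.7.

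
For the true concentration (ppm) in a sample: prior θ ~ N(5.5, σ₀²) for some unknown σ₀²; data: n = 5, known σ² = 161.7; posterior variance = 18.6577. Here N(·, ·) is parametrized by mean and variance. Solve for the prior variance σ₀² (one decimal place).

σ₀² = 44.1

Posterior precision equals prior precision plus data precision: 1/σ_n² = 1/σ₀² + n/σ².
So 1/σ₀² = 1/18.6577 − 5/161.7 = 0.053597 − 0.030921 = 0.022676.
Hence σ₀² = 1/0.022676 ≈ 44.1.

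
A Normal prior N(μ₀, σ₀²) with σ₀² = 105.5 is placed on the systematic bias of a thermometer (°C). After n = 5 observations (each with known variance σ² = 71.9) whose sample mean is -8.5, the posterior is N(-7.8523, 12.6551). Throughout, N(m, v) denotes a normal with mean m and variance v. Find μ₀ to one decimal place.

μ₀ = -3.1

With known observation variance, the Normal–Normal posterior has precision τ_n = τ₀ + n/σ² and mean μ_n = (τ₀μ₀ + (n/σ²)x̄)/τ_n.
Here τ₀ = 1/105.5 = 0.009479 and τ_data = 5/71.9 = 0.069541, so τ_n = 0.079020.
Rearranging for μ₀: μ₀ = (μ_n·τ_n − τ_data·x̄)/τ₀ = (-7.8523·0.079020 − 0.069541·-8.5) / 0.009479 = -0.029390/0.009479 ≈ -3.1.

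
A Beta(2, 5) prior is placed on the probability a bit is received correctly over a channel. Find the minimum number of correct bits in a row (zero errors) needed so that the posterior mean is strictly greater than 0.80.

k = 19

After k correct bits and 0 errors the posterior is Beta(2+k, 5), with mean (2+k)/(2+5+k).
Set (2+k)/(7+k) > 0.80 and solve: k > (0.80·7 − 2)/(1 − 0.80) = 18.000.
The smallest integer exceeding 18.000 is 19, and checking k=19: (21)/(26) = 0.8077 > 0.80.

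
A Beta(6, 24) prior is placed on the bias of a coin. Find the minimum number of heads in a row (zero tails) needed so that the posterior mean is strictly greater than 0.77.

After k heads and 0 tails the posterior is Beta(6+k, 24), with mean (6+k)/(6+24+k).
Set (6+k)/(30+k) > 0.77 and solve: k > (0.77·30 − 6)/(1 − 0.77) = 74.348.
The smallest integer exceeding 74.348 is 75.

k = 75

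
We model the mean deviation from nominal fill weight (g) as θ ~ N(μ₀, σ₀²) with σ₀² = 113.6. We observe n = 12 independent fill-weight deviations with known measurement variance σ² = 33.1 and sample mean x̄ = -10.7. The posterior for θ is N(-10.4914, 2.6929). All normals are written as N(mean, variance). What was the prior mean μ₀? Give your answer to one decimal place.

μ₀ = -1.9

The posterior mean is a precision-weighted average: μ_n = (τ₀μ₀ + τ_data·x̄)/(τ₀+τ_data), with τ₀=1/σ₀² and τ_data=n/σ².
Here τ₀ = 1/113.6 = 0.008803 and τ_data = 12/33.1 = 0.362538, so τ_n = 0.371341.
Rearranging for μ₀: μ₀ = (μ_n·τ_n − τ_data·x̄)/τ₀ = (-10.4914·0.371341 − 0.362538·-10.7) / 0.008803 = -0.016730/0.008803 ≈ -1.9.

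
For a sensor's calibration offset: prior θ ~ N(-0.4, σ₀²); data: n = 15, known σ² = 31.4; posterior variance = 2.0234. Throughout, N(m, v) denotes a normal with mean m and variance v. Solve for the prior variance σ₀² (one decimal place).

σ₀² = 60.6

Posterior precision equals prior precision plus data precision: 1/σ_n² = 1/σ₀² + n/σ².
So 1/σ₀² = 1/2.0234 − 15/31.4 = 0.494218 − 0.477707 = 0.016511.
Hence σ₀² = 1/0.016511 ≈ 60.6.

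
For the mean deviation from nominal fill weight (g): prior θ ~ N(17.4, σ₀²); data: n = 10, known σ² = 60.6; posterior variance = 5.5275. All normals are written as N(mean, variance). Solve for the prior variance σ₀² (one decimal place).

For the Normal–Normal model with known σ², precisions add: τ_n = τ₀ + n/σ².
So 1/σ₀² = 1/5.5275 − 10/60.6 = 0.180914 − 0.165017 = 0.015897.
Hence σ₀² = 1/0.015897 ≈ 62.9.

σ₀² = 62.9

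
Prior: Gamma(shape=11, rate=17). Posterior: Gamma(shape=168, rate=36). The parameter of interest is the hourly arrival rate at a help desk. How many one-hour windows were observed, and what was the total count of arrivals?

A Gamma(α, β) prior (rate parametrization) on a Poisson rate with n observations summing to S gives posterior Gamma(α+S, β+n).
Matching: Σxᵢ = 168 − 11 = 157 and n = 36 − 17 = 19.

n = 19 one-hour windows with total 157 arrivals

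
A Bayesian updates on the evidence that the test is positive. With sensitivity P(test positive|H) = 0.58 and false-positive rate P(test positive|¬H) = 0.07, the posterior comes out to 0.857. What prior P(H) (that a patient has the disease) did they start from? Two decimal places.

P(H) = 0.42

In odds form, posterior odds = prior odds × likelihood ratio, so prior odds = posterior odds ÷ LR.
Posterior odds = 0.857/(1−0.857) = 5.9930. LR = 0.58/0.07 = 8.2857.
Prior odds = 5.9930/8.2857 = 0.7233, so P(H) = 0.7233/(1+0.7233) ≈ 0.42.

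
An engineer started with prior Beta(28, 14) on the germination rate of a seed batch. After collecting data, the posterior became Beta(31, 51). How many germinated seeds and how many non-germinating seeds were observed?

A Beta(a, b) prior with s successes and f failures in binomial data gives a Beta(a+s, b+f) posterior.
Match parameters: s=31−28=3, f=51−14=37.

3 germinated seeds and 37 non-germinating seeds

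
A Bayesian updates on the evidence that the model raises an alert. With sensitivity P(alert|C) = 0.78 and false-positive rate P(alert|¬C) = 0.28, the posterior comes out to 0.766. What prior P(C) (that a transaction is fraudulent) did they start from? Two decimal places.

P(C) = 0.54

In odds form, posterior odds = prior odds × likelihood ratio, so prior odds = posterior odds ÷ LR.
Posterior odds = 0.766/(1−0.766) = 3.2735. LR = 0.78/0.28 = 2.7857.
Prior odds = 3.2735/2.7857 = 1.1751, so P(C) = 1.1751/(1+1.1751) ≈ 0.54.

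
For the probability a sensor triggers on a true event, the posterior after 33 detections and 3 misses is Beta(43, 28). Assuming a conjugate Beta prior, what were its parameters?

Beta(10, 25)

A Beta(a, b) prior with s successes and f failures in binomial data gives a Beta(a+s, b+f) posterior.
Subtract the data counts: 43−33=10, 28−3=25.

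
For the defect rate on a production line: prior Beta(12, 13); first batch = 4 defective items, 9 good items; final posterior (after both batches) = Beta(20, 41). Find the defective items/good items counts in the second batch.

Because Beta–binomial updating is additive in the counts, the combined data contributed (α_post−α_prior, β_post−β_prior) successes and failures.
Total across both batches: 20−12=8 defective items, 41−13=28 good items.
Subtract the first batch: 8−4=4 defective items and 28−9=19 good items.

4 defective items and 19 good items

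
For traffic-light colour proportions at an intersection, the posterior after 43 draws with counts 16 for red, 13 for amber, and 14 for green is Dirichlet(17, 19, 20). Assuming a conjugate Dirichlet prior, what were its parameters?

For a Dirichlet(α) prior with multinomial counts c, the posterior is Dirichlet(α + c) componentwise.
Subtract each count from the matching posterior parameter: 17−16=1, 19−13=6, 20−14=6.

Dirichlet(1, 6, 6)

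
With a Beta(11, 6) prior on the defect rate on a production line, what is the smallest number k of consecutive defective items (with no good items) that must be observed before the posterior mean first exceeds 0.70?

After k defective items and 0 good items the posterior is Beta(11+k, 6), with mean (11+k)/(11+6+k).
Set (11+k)/(17+k) > 0.70 and solve: k > (0.70·17 − 11)/(1 − 0.70) = 3.000.
The smallest integer exceeding 3.000 is 4.

k = 4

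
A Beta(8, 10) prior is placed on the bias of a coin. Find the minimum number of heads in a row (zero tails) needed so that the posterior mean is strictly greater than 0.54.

k = 4

After k heads and 0 tails the posterior is Beta(8+k, 10), with mean (8+k)/(8+10+k).
Set (8+k)/(18+k) > 0.54 and solve: k > (0.54·18 − 8)/(1 − 0.54) = 3.739.
The smallest integer exceeding 3.739 is 4, and checking k=4: (12)/(22) = 0.5455 > 0.54.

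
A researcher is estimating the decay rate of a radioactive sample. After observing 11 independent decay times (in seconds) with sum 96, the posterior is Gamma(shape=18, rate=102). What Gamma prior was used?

For an exponential likelihood with a Gamma(α, β) prior on the rate, n observations with total T give posterior Gamma(α+n, β+T).
So α = 18 − 11 = 7 and β = 102 − 96 = 6.

Gamma(shape=7, rate=6)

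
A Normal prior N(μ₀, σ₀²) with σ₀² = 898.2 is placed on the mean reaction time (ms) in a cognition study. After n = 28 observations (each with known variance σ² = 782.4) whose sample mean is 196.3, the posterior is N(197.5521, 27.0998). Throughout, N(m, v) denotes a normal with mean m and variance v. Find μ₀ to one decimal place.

μ₀ = 237.8

With known observation variance, the Normal–Normal posterior has precision τ_n = τ₀ + n/σ² and mean μ_n = (τ₀μ₀ + (n/σ²)x̄)/τ_n.
Here τ₀ = 1/898.2 = 0.001113 and τ_data = 28/782.4 = 0.035787, so τ_n = 0.036900.
Rearranging for μ₀: μ₀ = (μ_n·τ_n − τ_data·x̄)/τ₀ = (197.5521·0.036900 − 0.035787·196.3) / 0.001113 = 0.264684/0.001113 ≈ 237.8.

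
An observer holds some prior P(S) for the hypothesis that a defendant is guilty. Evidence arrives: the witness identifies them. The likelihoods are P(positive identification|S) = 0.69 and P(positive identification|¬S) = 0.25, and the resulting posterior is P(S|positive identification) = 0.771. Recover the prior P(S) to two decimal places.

In odds form, posterior odds = prior odds × likelihood ratio, so prior odds = posterior odds ÷ LR.
Posterior odds = 0.771/(1−0.771) = 3.3668. LR = 0.69/0.25 = 2.7600.
Prior odds = 3.3668/2.7600 = 1.2199, so P(S) = 1.2199/(1+1.2199) ≈ 0.55.

P(S) = 0.55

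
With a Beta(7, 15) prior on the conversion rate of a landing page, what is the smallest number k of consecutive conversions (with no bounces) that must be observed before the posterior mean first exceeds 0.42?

k = 4

After k conversions and 0 bounces the posterior is Beta(7+k, 15), with mean (7+k)/(7+15+k).
Set (7+k)/(22+k) > 0.42 and solve: k > (0.42·22 − 7)/(1 − 0.42) = 3.862.
The smallest integer exceeding 3.862 is 4, and checking k=4: (11)/(26) = 0.4231 > 0.42.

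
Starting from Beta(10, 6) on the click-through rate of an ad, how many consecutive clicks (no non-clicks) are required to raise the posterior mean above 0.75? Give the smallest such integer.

After k clicks and 0 non-clicks the posterior is Beta(10+k, 6), with mean (10+k)/(10+6+k).
Set (10+k)/(16+k) > 0.75 and solve: k > (0.75·16 − 10)/(1 − 0.75) = 8.000.
The smallest integer exceeding 8.000 is 9, and checking k=9: (19)/(25) = 0.7600 > 0.75.

k = 9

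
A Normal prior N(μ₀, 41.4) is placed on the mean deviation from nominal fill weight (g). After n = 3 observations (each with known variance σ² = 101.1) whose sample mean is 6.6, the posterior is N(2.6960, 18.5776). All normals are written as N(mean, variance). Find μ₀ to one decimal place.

With known observation variance, the Normal–Normal posterior has precision τ_n = τ₀ + n/σ² and mean μ_n = (τ₀μ₀ + (n/σ²)x̄)/τ_n.
Here τ₀ = 1/41.4 = 0.024155 and τ_data = 3/101.1 = 0.029674, so τ_n = 0.053829.
Rearranging for μ₀: μ₀ = (μ_n·τ_n − τ_data·x̄)/τ₀ = (2.6960·0.053829 − 0.029674·6.6) / 0.024155 = -0.050725/0.024155 ≈ -2.1.

μ₀ = -2.1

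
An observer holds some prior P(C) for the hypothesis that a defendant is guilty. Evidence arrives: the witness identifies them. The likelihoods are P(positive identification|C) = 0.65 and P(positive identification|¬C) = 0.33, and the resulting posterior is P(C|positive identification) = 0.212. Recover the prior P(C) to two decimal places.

Bayes' rule in odds form gives O(C|E) = O(C)·[P(E|C)/P(E|¬C)], hence O(C) = O(C|E)/LR.
Posterior odds = 0.212/(1−0.212) = 0.2690. LR = 0.65/0.33 = 1.9697.
Prior odds = 0.2690/1.9697 = 0.1366, so P(C) = 0.1366/(1+0.1366) ≈ 0.12.

P(C) = 0.12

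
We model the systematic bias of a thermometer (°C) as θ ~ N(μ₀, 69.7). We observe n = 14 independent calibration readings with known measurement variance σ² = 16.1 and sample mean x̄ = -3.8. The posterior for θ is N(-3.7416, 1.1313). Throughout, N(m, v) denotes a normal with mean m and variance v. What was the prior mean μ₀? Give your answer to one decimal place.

With known observation variance, the Normal–Normal posterior has precision τ_n = τ₀ + n/σ² and mean μ_n = (τ₀μ₀ + (n/σ²)x̄)/τ_n.
Here τ₀ = 1/69.7 = 0.014347 and τ_data = 14/16.1 = 0.869565, so τ_n = 0.883912.
Rearranging for μ₀: μ₀ = (μ_n·τ_n − τ_data·x̄)/τ₀ = (-3.7416·0.883912 − 0.869565·-3.8) / 0.014347 = -0.002898/0.014347 ≈ -0.2.

μ₀ = -0.2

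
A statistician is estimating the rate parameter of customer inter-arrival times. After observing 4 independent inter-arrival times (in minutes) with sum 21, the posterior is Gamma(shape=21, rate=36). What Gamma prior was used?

Gamma(shape=17, rate=15)

Gamma–exponential conjugacy: posterior shape = α + n, posterior rate = β + Σtᵢ.
So α = 21 − 4 = 17 and β = 36 − 21 = 15.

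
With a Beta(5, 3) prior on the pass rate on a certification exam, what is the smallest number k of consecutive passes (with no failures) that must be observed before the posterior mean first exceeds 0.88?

After k passes and 0 failures the posterior is Beta(5+k, 3), with mean (5+k)/(5+3+k).
Set (5+k)/(8+k) > 0.88 and solve: k > (0.88·8 − 5)/(1 − 0.88) = 17.000.
The smallest integer exceeding 17.000 is 18.

k = 18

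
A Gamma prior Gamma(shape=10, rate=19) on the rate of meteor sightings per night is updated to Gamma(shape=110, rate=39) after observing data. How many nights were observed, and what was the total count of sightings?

Gamma–Poisson conjugacy: posterior shape = α + Σxᵢ, posterior rate = β + n.
Matching: Σxᵢ = 110 − 10 = 100 and n = 39 − 19 = 20.

n = 20 nights with total 100 sightings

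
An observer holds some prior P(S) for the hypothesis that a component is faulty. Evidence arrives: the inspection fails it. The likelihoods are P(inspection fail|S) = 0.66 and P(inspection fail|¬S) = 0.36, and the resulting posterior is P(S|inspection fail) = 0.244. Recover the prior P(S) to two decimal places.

In odds form, posterior odds = prior odds × likelihood ratio, so prior odds = posterior odds ÷ LR.
Posterior odds = 0.244/(1−0.244) = 0.3228. LR = 0.66/0.36 = 1.8333.
Prior odds = 0.3228/1.8333 = 0.1761, so P(S) = 0.1761/(1+0.1761) ≈ 0.15.

P(S) = 0.15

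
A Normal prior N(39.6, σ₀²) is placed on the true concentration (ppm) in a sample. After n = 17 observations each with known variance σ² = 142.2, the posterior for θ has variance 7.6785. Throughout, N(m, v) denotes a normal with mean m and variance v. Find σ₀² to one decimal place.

For the Normal–Normal model with known σ², precisions add: τ_n = τ₀ + n/σ².
So 1/σ₀² = 1/7.6785 − 17/142.2 = 0.130234 − 0.119550 = 0.010684.
Hence σ₀² = 1/0.010684 ≈ 93.6.

σ₀² = 93.6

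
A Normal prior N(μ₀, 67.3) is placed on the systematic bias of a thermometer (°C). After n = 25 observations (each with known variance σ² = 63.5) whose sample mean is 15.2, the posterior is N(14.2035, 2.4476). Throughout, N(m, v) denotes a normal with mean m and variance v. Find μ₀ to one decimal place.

With known observation variance, the Normal–Normal posterior has precision τ_n = τ₀ + n/σ² and mean μ_n = (τ₀μ₀ + (n/σ²)x̄)/τ_n.
Here τ₀ = 1/67.3 = 0.014859 and τ_data = 25/63.5 = 0.393701, so τ_n = 0.408560.
Rearranging for μ₀: μ₀ = (μ_n·τ_n − τ_data·x̄)/τ₀ = (14.2035·0.408560 − 0.393701·15.2) / 0.014859 = -0.181273/0.014859 ≈ -12.2.

μ₀ = -12.2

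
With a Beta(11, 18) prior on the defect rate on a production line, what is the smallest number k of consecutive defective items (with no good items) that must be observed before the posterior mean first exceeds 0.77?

k = 50

After k defective items and 0 good items the posterior is Beta(11+k, 18), with mean (11+k)/(11+18+k).
Set (11+k)/(29+k) > 0.77 and solve: k > (0.77·29 − 11)/(1 − 0.77) = 49.261.
The smallest integer exceeding 49.261 is 50, and checking k=50: (61)/(79) = 0.7722 > 0.77.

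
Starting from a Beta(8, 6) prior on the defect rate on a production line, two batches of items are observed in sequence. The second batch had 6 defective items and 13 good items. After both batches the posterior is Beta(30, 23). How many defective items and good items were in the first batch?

16 defective items and 4 good items

Sequential conjugate updates are equivalent to a single update on the pooled data, so total successes = posterior α − prior α and total failures = posterior β − prior β.
Total across both batches: 30−8=22 defective items, 23−6=17 good items.
Subtract the second batch: 22−6=16 defective items and 17−13=4 good items.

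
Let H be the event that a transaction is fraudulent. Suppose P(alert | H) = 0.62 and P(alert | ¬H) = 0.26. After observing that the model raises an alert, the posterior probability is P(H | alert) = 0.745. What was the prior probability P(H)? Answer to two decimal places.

In odds form, posterior odds = prior odds × likelihood ratio, so prior odds = posterior odds ÷ LR.
Posterior odds = 0.745/(1−0.745) = 2.9216. LR = 0.62/0.26 = 2.3846.
Prior odds = 2.9216/2.3846 = 1.2252, so P(H) = 1.2252/(1+1.2252) ≈ 0.55.

P(H) = 0.55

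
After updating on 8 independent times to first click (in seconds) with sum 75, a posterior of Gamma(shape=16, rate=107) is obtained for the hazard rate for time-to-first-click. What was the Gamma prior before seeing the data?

Gamma–exponential conjugacy: posterior shape = α + n, posterior rate = β + Σtᵢ.
So α = 16 − 8 = 8 and β = 107 − 75 = 32.

Gamma(shape=8, rate=32)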